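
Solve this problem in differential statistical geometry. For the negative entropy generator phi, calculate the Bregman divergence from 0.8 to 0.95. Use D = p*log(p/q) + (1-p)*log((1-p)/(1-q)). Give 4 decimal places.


Bregman divergence with negative entropy generator:
D = p*log(p/q) + (1-p)*log((1-p)/(1-q)).
p = 0.8, q = 0.95.
p*log(p/q) = 0.8*log(0.8/0.95) = -0.13748.
(1-p)*log((1-p)/(1-q)) = 0.2*log(0.2/0.05) = 0.277259.
D = -0.13748 + 0.277259 = 0.1398

0.1398


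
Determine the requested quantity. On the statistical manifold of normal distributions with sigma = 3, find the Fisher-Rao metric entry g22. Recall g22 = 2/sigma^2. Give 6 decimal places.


For the 2-parameter normal family, the Fisher metric has:
  g11 = 1/sigma^2, g22 = 2/sigma^2.
sigma = 3, sigma^2 = 9.
g22 = 0.222222

0.222222


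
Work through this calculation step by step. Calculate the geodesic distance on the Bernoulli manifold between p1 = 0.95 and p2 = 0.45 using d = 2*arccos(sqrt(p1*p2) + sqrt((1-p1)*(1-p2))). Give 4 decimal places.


Geodesic distance on Bernoulli manifold:
d(p1,p2) = 2*arccos(sqrt(p1*p2) + sqrt((1-p1)*(1-p2))).
sqrt(p1*p2) = sqrt(0.95*0.45) = 0.653835.
sqrt((1-p1)*(1-p2)) = sqrt(0.05*0.55) = 0.165831.
arg = 0.653835 + 0.165831 = 0.819666.
d = 2*arccos(0.819666) = 1.2199

1.2199


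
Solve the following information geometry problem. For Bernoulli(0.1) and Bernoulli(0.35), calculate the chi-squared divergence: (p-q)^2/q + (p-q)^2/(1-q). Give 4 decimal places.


Chi-squared divergence between Bernoulli distributions:
chi^2 = (p-q)^2/q + (p-q)^2/(1-q).
p = 0.1, q = 0.35, p-q = -0.25.
(p-q)^2 = 0.0625.
term1 = 0.0625/0.35 = 0.178571.
term2 = 0.0625/0.65 = 0.096154.
chi^2 = 0.178571 + 0.096154 = 0.2747

0.2747


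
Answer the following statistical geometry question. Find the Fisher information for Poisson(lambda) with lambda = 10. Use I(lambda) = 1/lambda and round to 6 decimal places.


Fisher information for Poisson: I(lambda) = 1/lambda.
lambda = 10.
I(lambda) = 1/10 = 0.100000

0.100000


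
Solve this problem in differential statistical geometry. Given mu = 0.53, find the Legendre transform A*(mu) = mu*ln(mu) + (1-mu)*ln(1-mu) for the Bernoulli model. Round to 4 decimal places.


Legendre transform for Bernoulli:
A*(mu) = mu*log(mu) + (1-mu)*log(1-mu).
mu = 0.53, 1-mu = 0.47.
mu*log(mu) = 0.53*log(0.53) = -0.336485.
(1-mu)*log(1-mu) = 0.47*log(0.47) = -0.354861.
A* = -0.336485 + -0.354861 = -0.6913

-0.6913


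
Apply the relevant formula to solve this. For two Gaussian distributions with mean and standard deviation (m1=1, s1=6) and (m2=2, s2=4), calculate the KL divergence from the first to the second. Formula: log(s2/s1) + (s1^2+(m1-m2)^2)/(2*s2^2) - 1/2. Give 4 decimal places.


KL divergence between normal distributions:
KL = log(s2/s1) + (s1^2 + (m1-m2)^2)/(2*s2^2) - 1/2.
log(4/6) = -0.405465.
(6^2 + (1-2)^2)/(2*4^2) = (36 + 1)/32 = 1.15625.
KL = -0.405465 + 1.15625 - 0.5 = 0.2508

0.2508


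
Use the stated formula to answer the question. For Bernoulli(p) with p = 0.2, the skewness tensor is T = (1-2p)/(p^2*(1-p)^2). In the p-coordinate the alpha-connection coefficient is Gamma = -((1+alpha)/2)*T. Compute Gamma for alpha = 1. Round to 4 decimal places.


Skewness (Amari-Chentsov) tensor: T = (1-2p)/(p^2*(1-p)^2).
p = 0.2, 1-2p = 0.6, p^2 = 0.04, (1-p)^2 = 0.64.
T = 0.6/(0.04 * 0.64) = 23.4375.
In the p-coordinate, Gamma^(alpha) = Gamma^(0) - (alpha/2)*T with Gamma^(0) = (1/2)*g'(p) = -T/2,
so Gamma^(alpha) = -((1+alpha)/2)*T.
alpha = 1, -(1+alpha)/2 = -1.0.
Gamma = -1.0 * 23.4375 = -23.4375

-23.4375


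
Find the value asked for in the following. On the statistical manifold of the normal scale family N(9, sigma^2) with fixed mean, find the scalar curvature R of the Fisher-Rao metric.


This family has a single free parameter, so its statistical manifold
is 1-dimensional. The Riemann curvature tensor of any 1-dimensional
Riemannian manifold vanishes identically, so R = 0.

0


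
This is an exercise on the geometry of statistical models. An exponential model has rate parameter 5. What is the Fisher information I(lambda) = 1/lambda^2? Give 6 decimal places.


Fisher information for exponential: I(lambda) = 1/lambda^2.
lambda = 5, lambda^2 = 25.
I = 1/25 = 0.040000

0.040000


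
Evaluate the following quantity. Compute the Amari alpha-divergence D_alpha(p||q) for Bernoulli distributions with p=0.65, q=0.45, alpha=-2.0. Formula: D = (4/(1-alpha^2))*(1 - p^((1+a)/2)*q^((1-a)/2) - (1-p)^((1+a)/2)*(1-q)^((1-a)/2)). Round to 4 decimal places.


Amari alpha-divergence:
D = (4/(1-alpha^2))*(1 - p^((1+a)/2)*q^((1-a)/2) - (1-p)^((1+a)/2)*(1-q)^((1-a)/2)).
alpha = -2.0, p = 0.65, q = 0.45.
e1 = (1+alpha)/2 = -0.5, e2 = (1-alpha)/2 = 1.5.
t1 = p^e1 * q^e2 = 0.65^-0.5 * 0.45^1.5 = 0.374423.
t2 = (1-p)^e1 * (1-q)^e2 = 0.35^-0.5 * 0.55^1.5 = 0.689461.
4/(1-alpha^2) = -1.333333.
D = -1.333333*(1 - 0.374423 - 0.689461) = 0.0852

0.0852


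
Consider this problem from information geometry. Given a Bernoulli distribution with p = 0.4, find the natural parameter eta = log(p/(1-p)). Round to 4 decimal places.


Natural parameter for Bernoulli: eta = log(p/(1-p)).
p = 0.4, 1-p = 0.6.
p/(1-p) = 0.666667.
eta = log(0.666667) = -0.4055

-0.4055


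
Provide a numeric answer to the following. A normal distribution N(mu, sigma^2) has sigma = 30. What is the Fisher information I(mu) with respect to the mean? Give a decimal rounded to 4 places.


The Fisher information for the mean of a normal distribution is I(mu) = 1/sigma^2.
sigma = 30, so sigma^2 = 900.
I(mu) = 1/900 = 0.0011

0.0011


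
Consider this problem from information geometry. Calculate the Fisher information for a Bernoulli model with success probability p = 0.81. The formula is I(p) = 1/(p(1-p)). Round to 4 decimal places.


For Bernoulli(p), Fisher information is I(p) = 1/(p*(1-p)).
p = 0.81, 1-p = 0.19.
p*(1-p) = 0.1539.
I(p) = 1/0.1539 = 6.4977

6.4977


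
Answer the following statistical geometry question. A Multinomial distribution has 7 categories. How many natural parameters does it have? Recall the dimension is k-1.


Exponential family dimension calculation:
For Multinomial with k=7 categories, dim = k-1 = 6.

6


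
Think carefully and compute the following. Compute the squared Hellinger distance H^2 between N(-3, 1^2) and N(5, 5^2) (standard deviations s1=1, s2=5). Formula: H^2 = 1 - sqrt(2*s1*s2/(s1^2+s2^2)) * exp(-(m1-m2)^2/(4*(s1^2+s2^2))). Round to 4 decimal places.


Squared Hellinger distance for Gaussians:
H^2 = 1 - sqrt(2*s1*s2/(s1^2+s2^2)) * exp(-(m1-m2)^2/(4*(s1^2+s2^2))).
s1^2 = 1, s2^2 = 25, s1^2+s2^2 = 26.
sqrt(2*1*5/(26)) = 0.620174.
(m1-m2)^2 = (-8)^2 = 64.
exp(-64/(4*26)) = exp(-0.615385) = 0.540433.
H^2 = 1 - 0.620174*0.540433 = 0.6648

0.6648


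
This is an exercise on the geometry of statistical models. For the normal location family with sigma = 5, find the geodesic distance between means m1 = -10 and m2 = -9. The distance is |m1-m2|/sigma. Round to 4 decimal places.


On the fixed-variance normal subfamily, geodesic distance = |m1-m2|/sigma.
|-10 - -9| = 1.
sigma = 5.
d = 1/5 = 0.2000

0.2000


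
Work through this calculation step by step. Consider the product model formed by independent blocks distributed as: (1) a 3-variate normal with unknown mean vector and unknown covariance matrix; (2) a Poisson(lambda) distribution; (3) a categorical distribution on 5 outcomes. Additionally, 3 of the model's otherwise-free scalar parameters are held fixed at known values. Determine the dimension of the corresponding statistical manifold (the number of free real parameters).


The dimension of a statistical manifold equals the number of free
(independent) real parameters of the model. For a product of independent
blocks the parameter counts add.
- 3-variate normal: 3 (mean) + 3*4/2 = 6 (symmetric covariance) = 9.
- Poisson (lambda): 1.
- categorical on 5 outcomes (probabilities sum to 1): 5-1 = 4.
Total = 9 + 1 + 4 = 14.
3 parameter(s) fixed at known values: 14 - 3 = 11.
Dimension = 11

11


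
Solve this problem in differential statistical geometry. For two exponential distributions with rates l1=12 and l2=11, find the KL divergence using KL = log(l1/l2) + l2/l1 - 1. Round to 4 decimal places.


KL divergence for exponential family:
KL = log(l1/l2) + l2/l1 - 1.
log(12/11) = 0.087011.
11/12 = 0.916667.
KL = 0.087011 + 0.916667 - 1 = 0.0037

0.0037


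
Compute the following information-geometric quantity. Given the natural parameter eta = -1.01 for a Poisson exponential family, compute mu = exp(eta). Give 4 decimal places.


Expectation parameter for Poisson exponential family:
mu = exp(eta).
eta = -1.01.
mu = exp(-1.01) = 0.3642

0.3642


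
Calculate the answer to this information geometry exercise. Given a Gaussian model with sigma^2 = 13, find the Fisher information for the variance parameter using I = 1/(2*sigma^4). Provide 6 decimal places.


Fisher information for variance: I(sigma^2) = 1/(2*sigma^4).
sigma^2 = 13, so sigma^4 = 169.
I = 1/(2*169) = 1/338 = 0.002959

0.002959


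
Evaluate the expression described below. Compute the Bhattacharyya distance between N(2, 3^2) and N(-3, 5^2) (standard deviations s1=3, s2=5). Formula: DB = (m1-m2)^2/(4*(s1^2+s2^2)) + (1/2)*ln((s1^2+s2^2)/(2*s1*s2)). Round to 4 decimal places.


Bhattacharyya distance between two Gaussians:
DB = (m1-m2)^2/(4*(s1^2+s2^2)) + (1/2)*ln((s1^2+s2^2)/(2*s1*s2)).
(m1-m2)^2 = (5)^2 = 25.
s1^2+s2^2 = 9 + 25 = 34.
term1 = 25/136 = 0.183824.
term2 = 0.5*ln(34/30.0) = 0.062582.
DB = 0.183824 + 0.062582 = 0.2464

0.2464


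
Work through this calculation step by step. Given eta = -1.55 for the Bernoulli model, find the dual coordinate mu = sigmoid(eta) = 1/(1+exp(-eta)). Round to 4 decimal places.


Dual coordinate (expectation parameter) for Bernoulli:
mu = 1/(1+exp(-eta)).
eta = -1.55.
exp(-eta) = exp(1.55) = 4.71147.
mu = 1/(1+4.71147) = 0.1751

0.1751


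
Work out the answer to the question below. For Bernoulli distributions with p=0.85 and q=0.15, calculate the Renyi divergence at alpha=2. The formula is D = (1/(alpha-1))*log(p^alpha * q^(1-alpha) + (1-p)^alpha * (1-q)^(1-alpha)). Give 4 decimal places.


Renyi divergence of order alpha between Bernoulli distributions:
D = (1/(alpha-1))*log(p^alpha * q^(1-alpha) + (1-p)^alpha * (1-q)^(1-alpha)).
alpha = 2, p = 0.85, q = 0.15.
p^alpha * q^(1-alpha) = 0.85^2 * 0.15^-1 = 4.816667.
(1-p)^alpha * (1-q)^(1-alpha) = 0.15^2 * 0.85^-1 = 0.026471.
sum = 4.816667 + 0.026471 = 4.843137.
D = (1/1)*log(4.843137) = 1.5776

1.5776


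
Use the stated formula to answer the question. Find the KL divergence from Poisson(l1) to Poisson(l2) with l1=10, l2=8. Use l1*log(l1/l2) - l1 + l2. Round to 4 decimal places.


KL divergence for Poisson:
KL = l1*log(l1/l2) - l1 + l2.
l1 = 10, l2 = 8.
log(10/8) = 0.223144.
l1*log(l1/l2) = 10 * 0.223144 = 2.231436.
KL = 2.231436 - 10 + 8 = 0.2314

0.2314


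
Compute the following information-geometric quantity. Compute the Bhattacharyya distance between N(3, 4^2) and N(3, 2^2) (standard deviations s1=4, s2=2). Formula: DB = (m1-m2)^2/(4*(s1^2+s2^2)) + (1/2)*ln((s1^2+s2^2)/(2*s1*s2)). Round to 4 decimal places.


Bhattacharyya distance between two Gaussians:
DB = (m1-m2)^2/(4*(s1^2+s2^2)) + (1/2)*ln((s1^2+s2^2)/(2*s1*s2)).
(m1-m2)^2 = (0)^2 = 0.
s1^2+s2^2 = 16 + 4 = 20.
term1 = 0/80 = 0.0.
term2 = 0.5*ln(20/16.0) = 0.111572.
DB = 0.0 + 0.111572 = 0.1116

0.1116


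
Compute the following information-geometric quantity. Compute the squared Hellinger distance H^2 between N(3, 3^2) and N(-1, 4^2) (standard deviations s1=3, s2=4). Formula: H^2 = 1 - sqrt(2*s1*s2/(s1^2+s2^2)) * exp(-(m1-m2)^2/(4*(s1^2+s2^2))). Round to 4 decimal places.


Squared Hellinger distance for Gaussians:
H^2 = 1 - sqrt(2*s1*s2/(s1^2+s2^2)) * exp(-(m1-m2)^2/(4*(s1^2+s2^2))).
s1^2 = 9, s2^2 = 16, s1^2+s2^2 = 25.
sqrt(2*3*4/(25)) = 0.979796.
(m1-m2)^2 = (4)^2 = 16.
exp(-16/(4*25)) = exp(-0.16) = 0.852144.
H^2 = 1 - 0.979796*0.852144 = 0.1651

0.1651


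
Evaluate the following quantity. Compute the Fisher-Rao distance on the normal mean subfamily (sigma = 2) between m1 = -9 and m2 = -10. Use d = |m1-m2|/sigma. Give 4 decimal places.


On the fixed-variance normal subfamily, geodesic distance = |m1-m2|/sigma.
|-9 - -10| = 1.
sigma = 2.
d = 1/2 = 0.5000

0.5000


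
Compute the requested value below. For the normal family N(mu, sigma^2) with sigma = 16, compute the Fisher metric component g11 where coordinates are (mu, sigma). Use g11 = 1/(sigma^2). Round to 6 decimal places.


For the 2-parameter normal family, the Fisher metric has:
  g11 = 1/sigma^2, g22 = 2/sigma^2.
sigma = 16, sigma^2 = 256.
g11 = 0.003906

0.003906


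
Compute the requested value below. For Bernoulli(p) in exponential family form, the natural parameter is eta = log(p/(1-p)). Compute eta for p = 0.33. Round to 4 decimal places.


Natural parameter for Bernoulli: eta = log(p/(1-p)).
p = 0.33, 1-p = 0.67.
p/(1-p) = 0.492537.
eta = log(0.492537) = -0.7082

-0.7082


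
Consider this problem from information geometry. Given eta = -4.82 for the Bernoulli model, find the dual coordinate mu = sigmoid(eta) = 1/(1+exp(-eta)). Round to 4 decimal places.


Dual coordinate (expectation parameter) for Bernoulli:
mu = 1/(1+exp(-eta)).
eta = -4.82.
exp(-eta) = exp(4.82) = 123.965091.
mu = 1/(1+123.965091) = 0.0080

0.0080


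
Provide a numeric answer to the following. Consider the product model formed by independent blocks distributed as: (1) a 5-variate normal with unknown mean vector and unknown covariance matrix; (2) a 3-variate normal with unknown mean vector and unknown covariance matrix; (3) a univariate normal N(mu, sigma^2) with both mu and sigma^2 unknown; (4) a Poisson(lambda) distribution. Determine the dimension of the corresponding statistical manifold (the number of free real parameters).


The dimension of a statistical manifold equals the number of free
(independent) real parameters of the model. For a product of independent
blocks the parameter counts add.
- 5-variate normal: 5 (mean) + 5*6/2 = 15 (symmetric covariance) = 20.
- 3-variate normal: 3 (mean) + 3*4/2 = 6 (symmetric covariance) = 9.
- normal (mu, sigma^2): 2.
- Poisson (lambda): 1.
Total = 20 + 9 + 2 + 1 = 32.
Dimension = 32

32


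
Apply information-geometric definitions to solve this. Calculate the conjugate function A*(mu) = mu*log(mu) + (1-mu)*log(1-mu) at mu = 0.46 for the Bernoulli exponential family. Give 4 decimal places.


Legendre transform for Bernoulli:
A*(mu) = mu*log(mu) + (1-mu)*log(1-mu).
mu = 0.46, 1-mu = 0.54.
mu*log(mu) = 0.46*log(0.46) = -0.357203.
(1-mu)*log(1-mu) = 0.54*log(0.54) = -0.332741.
A* = -0.357203 + -0.332741 = -0.6899

-0.6899


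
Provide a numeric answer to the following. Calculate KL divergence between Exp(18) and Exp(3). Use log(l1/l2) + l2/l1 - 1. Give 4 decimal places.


KL divergence for exponential family:
KL = log(l1/l2) + l2/l1 - 1.
log(18/3) = 1.791759.
3/18 = 0.166667.
KL = 1.791759 + 0.166667 - 1 = 0.9584

0.9584


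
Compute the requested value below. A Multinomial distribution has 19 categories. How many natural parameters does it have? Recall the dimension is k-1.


Exponential family dimension calculation:
For Multinomial with k=19 categories, dim = k-1 = 18.

18


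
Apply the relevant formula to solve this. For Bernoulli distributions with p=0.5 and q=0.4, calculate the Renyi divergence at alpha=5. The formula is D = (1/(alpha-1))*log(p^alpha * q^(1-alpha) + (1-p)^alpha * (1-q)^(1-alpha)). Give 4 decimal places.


Renyi divergence of order alpha between Bernoulli distributions:
D = (1/(alpha-1))*log(p^alpha * q^(1-alpha) + (1-p)^alpha * (1-q)^(1-alpha)).
alpha = 5, p = 0.5, q = 0.4.
p^alpha * q^(1-alpha) = 0.5^5 * 0.4^-4 = 1.220703.
(1-p)^alpha * (1-q)^(1-alpha) = 0.5^5 * 0.6^-4 = 0.241127.
sum = 1.220703 + 0.241127 = 1.46183.
D = (1/4)*log(1.46183) = 0.0949

0.0949


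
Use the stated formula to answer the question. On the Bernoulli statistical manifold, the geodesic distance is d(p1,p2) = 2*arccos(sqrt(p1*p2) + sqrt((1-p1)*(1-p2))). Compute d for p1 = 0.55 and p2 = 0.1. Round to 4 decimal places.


Geodesic distance on Bernoulli manifold:
d(p1,p2) = 2*arccos(sqrt(p1*p2) + sqrt((1-p1)*(1-p2))).
sqrt(p1*p2) = sqrt(0.55*0.1) = 0.234521.
sqrt((1-p1)*(1-p2)) = sqrt(0.45*0.9) = 0.636396.
arg = 0.234521 + 0.636396 = 0.870917.
d = 2*arccos(0.870917) = 1.0275

1.0275


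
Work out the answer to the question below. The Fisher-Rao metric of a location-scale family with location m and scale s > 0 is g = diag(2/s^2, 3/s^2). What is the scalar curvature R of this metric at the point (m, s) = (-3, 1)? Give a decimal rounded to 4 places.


The metric has the form g = (A dm^2 + B ds^2)/s^2 with A = 2, B = 3.
Substitute u = sqrt(A/B)*m: g = B*(du^2 + ds^2)/s^2, i.e. B times the
Poincare upper half-plane metric, which has constant Gaussian curvature -1.
Scaling a 2D metric by a constant c divides the Gaussian curvature by c,
so K = -1/B = -1/(3) = -0.3333 everywhere (the point (m, s) = (-3, 1) is irrelevant:
the curvature is constant).
Scalar curvature in dimension 2: R = 2K = -2/(3) = -0.6667.

-0.6667


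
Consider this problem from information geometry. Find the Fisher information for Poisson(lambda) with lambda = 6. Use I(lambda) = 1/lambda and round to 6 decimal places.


Fisher information for Poisson: I(lambda) = 1/lambda.
lambda = 6.
I(lambda) = 1/6 = 0.166667

0.166667


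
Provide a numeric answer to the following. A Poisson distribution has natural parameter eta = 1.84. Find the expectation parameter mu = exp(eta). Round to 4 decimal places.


Expectation parameter for Poisson exponential family:
mu = exp(eta).
eta = 1.84.
mu = exp(1.84) = 6.2965

6.2965


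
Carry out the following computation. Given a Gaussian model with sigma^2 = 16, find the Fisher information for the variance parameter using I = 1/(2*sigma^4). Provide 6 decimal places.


Fisher information for variance: I(sigma^2) = 1/(2*sigma^4).
sigma^2 = 16, so sigma^4 = 256.
I = 1/(2*256) = 1/512 = 0.001953

0.001953


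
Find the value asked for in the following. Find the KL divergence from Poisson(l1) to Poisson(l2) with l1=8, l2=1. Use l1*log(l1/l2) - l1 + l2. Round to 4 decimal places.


KL divergence for Poisson:
KL = l1*log(l1/l2) - l1 + l2.
l1 = 8, l2 = 1.
log(8/1) = 2.079442.
l1*log(l1/l2) = 8 * 2.079442 = 16.635532.
KL = 16.635532 - 8 + 1 = 9.6355

9.6355


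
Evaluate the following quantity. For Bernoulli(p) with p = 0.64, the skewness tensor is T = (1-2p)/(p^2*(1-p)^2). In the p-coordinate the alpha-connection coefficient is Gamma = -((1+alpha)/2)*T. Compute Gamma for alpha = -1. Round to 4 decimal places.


Skewness (Amari-Chentsov) tensor: T = (1-2p)/(p^2*(1-p)^2).
p = 0.64, 1-2p = -0.28, p^2 = 0.4096, (1-p)^2 = 0.1296.
T = -0.28/(0.4096 * 0.1296) = -5.274643.
In the p-coordinate, Gamma^(alpha) = Gamma^(0) - (alpha/2)*T with Gamma^(0) = (1/2)*g'(p) = -T/2,
so Gamma^(alpha) = -((1+alpha)/2)*T.
alpha = -1, -(1+alpha)/2 = 0.0.
Gamma = 0.0 * -5.274643 = 0.0000

0.0000


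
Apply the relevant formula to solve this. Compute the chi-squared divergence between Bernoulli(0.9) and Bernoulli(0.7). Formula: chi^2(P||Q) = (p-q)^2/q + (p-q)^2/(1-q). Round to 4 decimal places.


Chi-squared divergence between Bernoulli distributions:
chi^2 = (p-q)^2/q + (p-q)^2/(1-q).
p = 0.9, q = 0.7, p-q = 0.2.
(p-q)^2 = 0.04.
term1 = 0.04/0.7 = 0.057143.
term2 = 0.04/0.3 = 0.133333.
chi^2 = 0.057143 + 0.133333 = 0.1905

0.1905


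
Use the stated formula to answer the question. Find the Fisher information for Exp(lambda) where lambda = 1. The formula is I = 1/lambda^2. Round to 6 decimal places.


Fisher information for exponential: I(lambda) = 1/lambda^2.
lambda = 1, lambda^2 = 1.
I = 1/1 = 1.000000

1.000000


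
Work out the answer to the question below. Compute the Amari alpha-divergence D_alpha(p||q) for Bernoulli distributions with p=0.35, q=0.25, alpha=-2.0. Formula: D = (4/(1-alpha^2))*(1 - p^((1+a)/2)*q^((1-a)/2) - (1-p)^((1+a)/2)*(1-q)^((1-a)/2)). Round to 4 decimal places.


Amari alpha-divergence:
D = (4/(1-alpha^2))*(1 - p^((1+a)/2)*q^((1-a)/2) - (1-p)^((1+a)/2)*(1-q)^((1-a)/2)).
alpha = -2.0, p = 0.35, q = 0.25.
e1 = (1+alpha)/2 = -0.5, e2 = (1-alpha)/2 = 1.5.
t1 = p^e1 * q^e2 = 0.35^-0.5 * 0.25^1.5 = 0.211289.
t2 = (1-p)^e1 * (1-q)^e2 = 0.65^-0.5 * 0.75^1.5 = 0.805629.
4/(1-alpha^2) = -1.333333.
D = -1.333333*(1 - 0.211289 - 0.805629) = 0.0226

0.0226


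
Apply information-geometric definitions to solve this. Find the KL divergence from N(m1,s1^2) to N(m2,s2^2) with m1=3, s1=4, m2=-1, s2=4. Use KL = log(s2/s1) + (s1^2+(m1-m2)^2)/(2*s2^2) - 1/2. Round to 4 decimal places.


KL divergence between normal distributions:
KL = log(s2/s1) + (s1^2 + (m1-m2)^2)/(2*s2^2) - 1/2.
log(4/4) = 0.0.
(4^2 + (3--1)^2)/(2*4^2) = (16 + 16)/32 = 1.0.
KL = 0.0 + 1.0 - 0.5 = 0.5000

0.5000


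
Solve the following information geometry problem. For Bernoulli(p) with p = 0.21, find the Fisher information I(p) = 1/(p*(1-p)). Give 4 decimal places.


For Bernoulli(p), Fisher information is I(p) = 1/(p*(1-p)).
p = 0.21, 1-p = 0.79.
p*(1-p) = 0.1659.
I(p) = 1/0.1659 = 6.0277

6.0277


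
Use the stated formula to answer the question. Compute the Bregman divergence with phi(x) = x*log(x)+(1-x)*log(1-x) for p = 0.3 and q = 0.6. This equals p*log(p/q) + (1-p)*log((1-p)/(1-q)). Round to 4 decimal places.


Bregman divergence with negative entropy generator:
D = p*log(p/q) + (1-p)*log((1-p)/(1-q)).
p = 0.3, q = 0.6.
p*log(p/q) = 0.3*log(0.3/0.6) = -0.207944.
(1-p)*log((1-p)/(1-q)) = 0.7*log(0.7/0.4) = 0.391731.
D = -0.207944 + 0.391731 = 0.1838

0.1838


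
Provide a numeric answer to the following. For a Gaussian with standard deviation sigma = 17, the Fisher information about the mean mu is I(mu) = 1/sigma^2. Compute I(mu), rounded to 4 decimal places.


The Fisher information for the mean of a normal distribution is I(mu) = 1/sigma^2.
sigma = 17, so sigma^2 = 289.
I(mu) = 1/289 = 0.0035

0.0035


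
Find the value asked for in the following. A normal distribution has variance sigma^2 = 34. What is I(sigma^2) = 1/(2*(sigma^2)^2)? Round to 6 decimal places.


Fisher information for variance: I(sigma^2) = 1/(2*sigma^4).
sigma^2 = 34, so sigma^4 = 1156.
I = 1/(2*1156) = 1/2312 = 0.000433

0.000433


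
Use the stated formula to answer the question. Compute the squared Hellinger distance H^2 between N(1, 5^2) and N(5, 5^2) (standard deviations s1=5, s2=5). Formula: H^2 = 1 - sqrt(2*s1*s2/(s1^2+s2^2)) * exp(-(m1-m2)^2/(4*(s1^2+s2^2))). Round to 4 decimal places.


Squared Hellinger distance for Gaussians:
H^2 = 1 - sqrt(2*s1*s2/(s1^2+s2^2)) * exp(-(m1-m2)^2/(4*(s1^2+s2^2))).
s1^2 = 25, s2^2 = 25, s1^2+s2^2 = 50.
sqrt(2*5*5/(50)) = 1.0.
(m1-m2)^2 = (-4)^2 = 16.
exp(-16/(4*50)) = exp(-0.08) = 0.923116.
H^2 = 1 - 1.0*0.923116 = 0.0769

0.0769


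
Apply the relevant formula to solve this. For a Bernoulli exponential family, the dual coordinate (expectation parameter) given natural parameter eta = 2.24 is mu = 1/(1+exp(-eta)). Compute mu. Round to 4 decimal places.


Dual coordinate (expectation parameter) for Bernoulli:
mu = 1/(1+exp(-eta)).
eta = 2.24.
exp(-eta) = exp(-2.24) = 0.106459.
mu = 1/(1+0.106459) = 0.9038

0.9038


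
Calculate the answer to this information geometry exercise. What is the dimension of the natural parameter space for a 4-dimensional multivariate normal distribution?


Exponential family dimension calculation:
For 4-dim MVN: mean has 4 params, covariance has 4*5/2 = 10 unique entries.
Total dim = 4 + 10 = 14.

14


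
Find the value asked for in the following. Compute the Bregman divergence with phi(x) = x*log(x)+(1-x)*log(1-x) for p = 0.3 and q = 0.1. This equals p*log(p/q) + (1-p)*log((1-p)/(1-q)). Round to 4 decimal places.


Bregman divergence with negative entropy generator:
D = p*log(p/q) + (1-p)*log((1-p)/(1-q)).
p = 0.3, q = 0.1.
p*log(p/q) = 0.3*log(0.3/0.1) = 0.329584.
(1-p)*log((1-p)/(1-q)) = 0.7*log(0.7/0.9) = -0.17592.
D = 0.329584 + -0.17592 = 0.1537

0.1537


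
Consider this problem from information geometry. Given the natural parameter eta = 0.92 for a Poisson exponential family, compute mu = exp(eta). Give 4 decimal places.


Expectation parameter for Poisson exponential family:
mu = exp(eta).
eta = 0.92.
mu = exp(0.92) = 2.5093

2.5093


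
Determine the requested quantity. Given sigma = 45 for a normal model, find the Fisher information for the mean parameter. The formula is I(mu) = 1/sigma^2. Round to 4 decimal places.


The Fisher information for the mean of a normal distribution is I(mu) = 1/sigma^2.
sigma = 45, so sigma^2 = 2025.
I(mu) = 1/2025 = 0.0005

0.0005


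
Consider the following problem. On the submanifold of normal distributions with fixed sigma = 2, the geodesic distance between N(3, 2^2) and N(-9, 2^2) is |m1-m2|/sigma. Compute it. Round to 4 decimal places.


On the fixed-variance normal subfamily, geodesic distance = |m1-m2|/sigma.
|3 - -9| = 12.
sigma = 2.
d = 12/2 = 6.0000

6.0000


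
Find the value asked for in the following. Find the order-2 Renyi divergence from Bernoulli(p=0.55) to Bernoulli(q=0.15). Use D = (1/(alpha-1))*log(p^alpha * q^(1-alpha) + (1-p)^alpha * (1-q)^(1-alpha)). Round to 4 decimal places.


Renyi divergence of order alpha between Bernoulli distributions:
D = (1/(alpha-1))*log(p^alpha * q^(1-alpha) + (1-p)^alpha * (1-q)^(1-alpha)).
alpha = 2, p = 0.55, q = 0.15.
p^alpha * q^(1-alpha) = 0.55^2 * 0.15^-1 = 2.016667.
(1-p)^alpha * (1-q)^(1-alpha) = 0.45^2 * 0.85^-1 = 0.238235.
sum = 2.016667 + 0.238235 = 2.254902.
D = (1/1)*log(2.254902) = 0.8131

0.8131


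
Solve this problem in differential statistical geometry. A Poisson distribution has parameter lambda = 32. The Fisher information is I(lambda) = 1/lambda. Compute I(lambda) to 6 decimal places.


Fisher information for Poisson: I(lambda) = 1/lambda.
lambda = 32.
I(lambda) = 1/32 = 0.031250

0.031250


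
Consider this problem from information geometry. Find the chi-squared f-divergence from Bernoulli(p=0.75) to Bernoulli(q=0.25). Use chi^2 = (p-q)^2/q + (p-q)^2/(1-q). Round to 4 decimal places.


Chi-squared divergence between Bernoulli distributions:
chi^2 = (p-q)^2/q + (p-q)^2/(1-q).
p = 0.75, q = 0.25, p-q = 0.5.
(p-q)^2 = 0.25.
term1 = 0.25/0.25 = 1.0.
term2 = 0.25/0.75 = 0.333333.
chi^2 = 1.0 + 0.333333 = 1.3333

1.3333


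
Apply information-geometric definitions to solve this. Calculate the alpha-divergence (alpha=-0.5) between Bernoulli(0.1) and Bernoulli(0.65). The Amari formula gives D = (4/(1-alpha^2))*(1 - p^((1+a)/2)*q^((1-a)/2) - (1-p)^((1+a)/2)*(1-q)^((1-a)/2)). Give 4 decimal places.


Amari alpha-divergence:
D = (4/(1-alpha^2))*(1 - p^((1+a)/2)*q^((1-a)/2) - (1-p)^((1+a)/2)*(1-q)^((1-a)/2)).
alpha = -0.5, p = 0.1, q = 0.65.
e1 = (1+alpha)/2 = 0.25, e2 = (1-alpha)/2 = 0.75.
t1 = p^e1 * q^e2 = 0.1^0.25 * 0.65^0.75 = 0.407085.
t2 = (1-p)^e1 * (1-q)^e2 = 0.9^0.25 * 0.35^0.75 = 0.443212.
4/(1-alpha^2) = 5.333333.
D = 5.333333*(1 - 0.407085 - 0.443212) = 0.7984

0.7984


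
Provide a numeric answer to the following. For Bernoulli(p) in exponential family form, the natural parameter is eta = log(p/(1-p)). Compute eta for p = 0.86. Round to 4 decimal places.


Natural parameter for Bernoulli: eta = log(p/(1-p)).
p = 0.86, 1-p = 0.14.
p/(1-p) = 6.142857.
eta = log(6.142857) = 1.8153

1.8153


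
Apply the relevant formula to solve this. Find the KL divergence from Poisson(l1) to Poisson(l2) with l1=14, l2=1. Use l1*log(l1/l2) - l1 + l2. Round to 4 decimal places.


KL divergence for Poisson:
KL = l1*log(l1/l2) - l1 + l2.
l1 = 14, l2 = 1.
log(14/1) = 2.639057.
l1*log(l1/l2) = 14 * 2.639057 = 36.946803.
KL = 36.946803 - 14 + 1 = 23.9468

23.9468


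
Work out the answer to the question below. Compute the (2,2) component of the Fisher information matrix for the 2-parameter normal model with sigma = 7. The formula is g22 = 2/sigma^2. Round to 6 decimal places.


For the 2-parameter normal family, the Fisher metric has:
  g11 = 1/sigma^2, g22 = 2/sigma^2.
sigma = 7, sigma^2 = 49.
g22 = 0.040816

0.040816


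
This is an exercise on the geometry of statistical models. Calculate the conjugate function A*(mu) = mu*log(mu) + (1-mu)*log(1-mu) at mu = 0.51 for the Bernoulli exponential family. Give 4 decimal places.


Legendre transform for Bernoulli:
A*(mu) = mu*log(mu) + (1-mu)*log(1-mu).
mu = 0.51, 1-mu = 0.49.
mu*log(mu) = 0.51*log(0.51) = -0.343406.
(1-mu)*log(1-mu) = 0.49*log(0.49) = -0.349541.
A* = -0.343406 + -0.349541 = -0.6929

-0.6929


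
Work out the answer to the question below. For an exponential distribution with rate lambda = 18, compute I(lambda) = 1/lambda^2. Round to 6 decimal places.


Fisher information for exponential: I(lambda) = 1/lambda^2.
lambda = 18, lambda^2 = 324.
I = 1/324 = 0.003086

0.003086


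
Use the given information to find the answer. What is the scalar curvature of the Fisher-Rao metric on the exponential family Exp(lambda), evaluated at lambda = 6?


This family has a single free parameter, so its statistical manifold
is 1-dimensional. The Riemann curvature tensor of any 1-dimensional
Riemannian manifold vanishes identically, so R = 0.

0


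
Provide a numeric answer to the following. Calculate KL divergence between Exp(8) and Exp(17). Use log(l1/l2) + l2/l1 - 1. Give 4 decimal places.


KL divergence for exponential family:
KL = log(l1/l2) + l2/l1 - 1.
log(8/17) = -0.753772.
17/8 = 2.125.
KL = -0.753772 + 2.125 - 1 = 0.3712

0.3712


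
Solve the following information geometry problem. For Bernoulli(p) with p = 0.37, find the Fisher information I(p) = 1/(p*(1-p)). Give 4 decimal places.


For Bernoulli(p), Fisher information is I(p) = 1/(p*(1-p)).
p = 0.37, 1-p = 0.63.
p*(1-p) = 0.2331.
I(p) = 1/0.2331 = 4.2900

4.2900


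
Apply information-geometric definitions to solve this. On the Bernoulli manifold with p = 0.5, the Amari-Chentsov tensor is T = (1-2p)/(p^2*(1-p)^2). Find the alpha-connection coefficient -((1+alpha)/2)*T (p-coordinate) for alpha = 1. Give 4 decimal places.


Skewness (Amari-Chentsov) tensor: T = (1-2p)/(p^2*(1-p)^2).
p = 0.5, 1-2p = 0.0, p^2 = 0.25, (1-p)^2 = 0.25.
T = 0.0/(0.25 * 0.25) = 0.0.
In the p-coordinate, Gamma^(alpha) = Gamma^(0) - (alpha/2)*T with Gamma^(0) = (1/2)*g'(p) = -T/2,
so Gamma^(alpha) = -((1+alpha)/2)*T.
alpha = 1, -(1+alpha)/2 = -1.0.
Gamma = -1.0 * 0.0 = 0.0000

0.0000


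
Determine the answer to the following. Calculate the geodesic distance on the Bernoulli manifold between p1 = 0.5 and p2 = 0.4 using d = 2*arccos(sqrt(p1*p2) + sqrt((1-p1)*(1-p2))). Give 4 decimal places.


Geodesic distance on Bernoulli manifold:
d(p1,p2) = 2*arccos(sqrt(p1*p2) + sqrt((1-p1)*(1-p2))).
sqrt(p1*p2) = sqrt(0.5*0.4) = 0.447214.
sqrt((1-p1)*(1-p2)) = sqrt(0.5*0.6) = 0.547723.
arg = 0.447214 + 0.547723 = 0.994936.
d = 2*arccos(0.994936) = 0.2014

0.2014


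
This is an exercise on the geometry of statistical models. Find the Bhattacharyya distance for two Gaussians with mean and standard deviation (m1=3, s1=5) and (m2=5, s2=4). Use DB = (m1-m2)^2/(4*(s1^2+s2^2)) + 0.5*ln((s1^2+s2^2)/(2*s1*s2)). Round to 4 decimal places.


Bhattacharyya distance between two Gaussians:
DB = (m1-m2)^2/(4*(s1^2+s2^2)) + (1/2)*ln((s1^2+s2^2)/(2*s1*s2)).
(m1-m2)^2 = (-2)^2 = 4.
s1^2+s2^2 = 25 + 16 = 41.
term1 = 4/164 = 0.02439.
term2 = 0.5*ln(41/40.0) = 0.012346.
DB = 0.02439 + 0.012346 = 0.0367

0.0367


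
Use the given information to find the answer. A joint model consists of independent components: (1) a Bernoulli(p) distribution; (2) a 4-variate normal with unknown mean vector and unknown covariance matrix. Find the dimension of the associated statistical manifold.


The dimension of a statistical manifold equals the number of free
(independent) real parameters of the model. For a product of independent
blocks the parameter counts add.
- Bernoulli (p): 1.
- 4-variate normal: 4 (mean) + 4*5/2 = 10 (symmetric covariance) = 14.
Total = 1 + 14 = 15.
Dimension = 15

15


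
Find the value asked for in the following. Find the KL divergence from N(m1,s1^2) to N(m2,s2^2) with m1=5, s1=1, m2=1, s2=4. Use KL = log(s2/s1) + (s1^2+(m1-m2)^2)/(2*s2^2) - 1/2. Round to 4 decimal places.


KL divergence between normal distributions:
KL = log(s2/s1) + (s1^2 + (m1-m2)^2)/(2*s2^2) - 1/2.
log(4/1) = 1.386294.
(1^2 + (5-1)^2)/(2*4^2) = (1 + 16)/32 = 0.53125.
KL = 1.386294 + 0.53125 - 0.5 = 1.4175

1.4175


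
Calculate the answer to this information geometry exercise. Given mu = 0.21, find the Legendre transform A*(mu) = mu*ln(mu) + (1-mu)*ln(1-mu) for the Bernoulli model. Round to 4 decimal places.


Legendre transform for Bernoulli:
A*(mu) = mu*log(mu) + (1-mu)*log(1-mu).
mu = 0.21, 1-mu = 0.79.
mu*log(mu) = 0.21*log(0.21) = -0.327736.
(1-mu)*log(1-mu) = 0.79*log(0.79) = -0.186221.
A* = -0.327736 + -0.186221 = -0.5140

-0.5140


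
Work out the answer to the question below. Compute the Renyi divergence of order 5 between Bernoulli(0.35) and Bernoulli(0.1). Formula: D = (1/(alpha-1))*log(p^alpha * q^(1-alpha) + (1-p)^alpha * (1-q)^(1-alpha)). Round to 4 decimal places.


Renyi divergence of order alpha between Bernoulli distributions:
D = (1/(alpha-1))*log(p^alpha * q^(1-alpha) + (1-p)^alpha * (1-q)^(1-alpha)).
alpha = 5, p = 0.35, q = 0.1.
p^alpha * q^(1-alpha) = 0.35^5 * 0.1^-4 = 52.521875.
(1-p)^alpha * (1-q)^(1-alpha) = 0.65^5 * 0.9^-4 = 0.176847.
sum = 52.521875 + 0.176847 = 52.698722.
D = (1/4)*log(52.698722) = 0.9911

0.9911


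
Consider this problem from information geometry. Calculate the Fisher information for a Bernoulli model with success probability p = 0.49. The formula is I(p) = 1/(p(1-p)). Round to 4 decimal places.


For Bernoulli(p), Fisher information is I(p) = 1/(p*(1-p)).
p = 0.49, 1-p = 0.51.
p*(1-p) = 0.2499.
I(p) = 1/0.2499 = 4.0016

4.0016


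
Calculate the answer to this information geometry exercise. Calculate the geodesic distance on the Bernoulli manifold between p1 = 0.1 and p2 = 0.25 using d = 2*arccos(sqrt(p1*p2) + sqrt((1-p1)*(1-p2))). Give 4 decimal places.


Geodesic distance on Bernoulli manifold:
d(p1,p2) = 2*arccos(sqrt(p1*p2) + sqrt((1-p1)*(1-p2))).
sqrt(p1*p2) = sqrt(0.1*0.25) = 0.158114.
sqrt((1-p1)*(1-p2)) = sqrt(0.9*0.75) = 0.821584.
arg = 0.158114 + 0.821584 = 0.979698.
d = 2*arccos(0.979698) = 0.4037

0.4037


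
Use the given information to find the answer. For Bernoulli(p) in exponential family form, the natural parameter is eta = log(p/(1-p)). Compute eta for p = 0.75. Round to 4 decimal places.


Natural parameter for Bernoulli: eta = log(p/(1-p)).
p = 0.75, 1-p = 0.25.
p/(1-p) = 3.0.
eta = log(3.0) = 1.0986

1.0986


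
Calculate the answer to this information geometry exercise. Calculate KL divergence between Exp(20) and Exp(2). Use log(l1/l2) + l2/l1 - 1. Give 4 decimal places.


KL divergence for exponential family:
KL = log(l1/l2) + l2/l1 - 1.
log(20/2) = 2.302585.
2/20 = 0.1.
KL = 2.302585 + 0.1 - 1 = 1.4026

1.4026


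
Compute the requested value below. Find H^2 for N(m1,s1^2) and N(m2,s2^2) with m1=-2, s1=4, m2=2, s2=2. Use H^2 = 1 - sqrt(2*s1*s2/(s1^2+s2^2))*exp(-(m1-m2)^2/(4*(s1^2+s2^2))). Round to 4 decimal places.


Squared Hellinger distance for Gaussians:
H^2 = 1 - sqrt(2*s1*s2/(s1^2+s2^2)) * exp(-(m1-m2)^2/(4*(s1^2+s2^2))).
s1^2 = 16, s2^2 = 4, s1^2+s2^2 = 20.
sqrt(2*4*2/(20)) = 0.894427.
(m1-m2)^2 = (-4)^2 = 16.
exp(-16/(4*20)) = exp(-0.2) = 0.818731.
H^2 = 1 - 0.894427*0.818731 = 0.2677

0.2677


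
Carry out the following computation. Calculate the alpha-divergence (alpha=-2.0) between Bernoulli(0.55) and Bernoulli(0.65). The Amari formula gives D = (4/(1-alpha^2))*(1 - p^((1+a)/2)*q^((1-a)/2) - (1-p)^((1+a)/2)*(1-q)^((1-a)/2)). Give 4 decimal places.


Amari alpha-divergence:
D = (4/(1-alpha^2))*(1 - p^((1+a)/2)*q^((1-a)/2) - (1-p)^((1+a)/2)*(1-q)^((1-a)/2)).
alpha = -2.0, p = 0.55, q = 0.65.
e1 = (1+alpha)/2 = -0.5, e2 = (1-alpha)/2 = 1.5.
t1 = p^e1 * q^e2 = 0.55^-0.5 * 0.65^1.5 = 0.706624.
t2 = (1-p)^e1 * (1-q)^e2 = 0.45^-0.5 * 0.35^1.5 = 0.308671.
4/(1-alpha^2) = -1.333333.
D = -1.333333*(1 - 0.706624 - 0.308671) = 0.0204

0.0204


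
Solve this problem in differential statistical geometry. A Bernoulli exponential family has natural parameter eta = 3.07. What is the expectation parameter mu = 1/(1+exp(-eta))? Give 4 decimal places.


Dual coordinate (expectation parameter) for Bernoulli:
mu = 1/(1+exp(-eta)).
eta = 3.07.
exp(-eta) = exp(-3.07) = 0.046421.
mu = 1/(1+0.046421) = 0.9556

0.9556


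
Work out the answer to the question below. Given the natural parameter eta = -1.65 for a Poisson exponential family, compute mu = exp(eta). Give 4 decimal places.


Expectation parameter for Poisson exponential family:
mu = exp(eta).
eta = -1.65.
mu = exp(-1.65) = 0.1920

0.1920


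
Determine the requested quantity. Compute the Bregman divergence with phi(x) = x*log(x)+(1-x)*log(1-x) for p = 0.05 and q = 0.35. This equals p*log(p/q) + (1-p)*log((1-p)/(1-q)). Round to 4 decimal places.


Bregman divergence with negative entropy generator:
D = p*log(p/q) + (1-p)*log((1-p)/(1-q)).
p = 0.05, q = 0.35.
p*log(p/q) = 0.05*log(0.05/0.35) = -0.097296.
(1-p)*log((1-p)/(1-q)) = 0.95*log(0.95/0.65) = 0.360515.
D = -0.097296 + 0.360515 = 0.2632

0.2632


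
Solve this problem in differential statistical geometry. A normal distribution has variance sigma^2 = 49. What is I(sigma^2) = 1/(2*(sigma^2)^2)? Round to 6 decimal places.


Fisher information for variance: I(sigma^2) = 1/(2*sigma^4).
sigma^2 = 49, so sigma^4 = 2401.
I = 1/(2*2401) = 1/4802 = 0.000208

0.000208


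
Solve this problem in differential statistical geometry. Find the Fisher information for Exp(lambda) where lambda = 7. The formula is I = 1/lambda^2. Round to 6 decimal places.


Fisher information for exponential: I(lambda) = 1/lambda^2.
lambda = 7, lambda^2 = 49.
I = 1/49 = 0.020408

0.020408


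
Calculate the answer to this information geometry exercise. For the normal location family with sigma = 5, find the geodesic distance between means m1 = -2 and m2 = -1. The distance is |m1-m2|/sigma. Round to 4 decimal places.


On the fixed-variance normal subfamily, geodesic distance = |m1-m2|/sigma.
|-2 - -1| = 1.
sigma = 5.
d = 1/5 = 0.2000

0.2000


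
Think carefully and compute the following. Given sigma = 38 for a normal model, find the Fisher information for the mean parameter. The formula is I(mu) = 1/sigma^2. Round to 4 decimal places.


The Fisher information for the mean of a normal distribution is I(mu) = 1/sigma^2.
sigma = 38, so sigma^2 = 1444.
I(mu) = 1/1444 = 0.0007

0.0007


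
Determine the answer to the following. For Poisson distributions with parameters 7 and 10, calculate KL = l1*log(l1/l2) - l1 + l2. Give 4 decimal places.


KL divergence for Poisson:
KL = l1*log(l1/l2) - l1 + l2.
l1 = 7, l2 = 10.
log(7/10) = -0.356675.
l1*log(l1/l2) = 7 * -0.356675 = -2.496725.
KL = -2.496725 - 7 + 10 = 0.5033

0.5033


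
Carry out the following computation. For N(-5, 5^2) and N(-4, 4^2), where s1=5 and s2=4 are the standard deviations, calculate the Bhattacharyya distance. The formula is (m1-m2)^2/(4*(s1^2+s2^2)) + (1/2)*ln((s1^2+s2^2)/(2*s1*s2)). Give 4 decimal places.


Bhattacharyya distance between two Gaussians:
DB = (m1-m2)^2/(4*(s1^2+s2^2)) + (1/2)*ln((s1^2+s2^2)/(2*s1*s2)).
(m1-m2)^2 = (-1)^2 = 1.
s1^2+s2^2 = 25 + 16 = 41.
term1 = 1/164 = 0.006098.
term2 = 0.5*ln(41/40.0) = 0.012346.
DB = 0.006098 + 0.012346 = 0.0184

0.0184


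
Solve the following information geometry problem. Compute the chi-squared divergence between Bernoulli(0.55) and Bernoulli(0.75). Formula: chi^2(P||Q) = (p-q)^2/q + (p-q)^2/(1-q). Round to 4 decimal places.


Chi-squared divergence between Bernoulli distributions:
chi^2 = (p-q)^2/q + (p-q)^2/(1-q).
p = 0.55, q = 0.75, p-q = -0.2.
(p-q)^2 = 0.04.
term1 = 0.04/0.75 = 0.053333.
term2 = 0.04/0.25 = 0.16.
chi^2 = 0.053333 + 0.16 = 0.2133

0.2133


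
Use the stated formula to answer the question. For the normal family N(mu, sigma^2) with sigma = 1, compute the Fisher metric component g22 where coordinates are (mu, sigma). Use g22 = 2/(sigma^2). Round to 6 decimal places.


For the 2-parameter normal family, the Fisher metric has:
  g11 = 1/sigma^2, g22 = 2/sigma^2.
sigma = 1, sigma^2 = 1.
g22 = 2.000000

2.000000
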